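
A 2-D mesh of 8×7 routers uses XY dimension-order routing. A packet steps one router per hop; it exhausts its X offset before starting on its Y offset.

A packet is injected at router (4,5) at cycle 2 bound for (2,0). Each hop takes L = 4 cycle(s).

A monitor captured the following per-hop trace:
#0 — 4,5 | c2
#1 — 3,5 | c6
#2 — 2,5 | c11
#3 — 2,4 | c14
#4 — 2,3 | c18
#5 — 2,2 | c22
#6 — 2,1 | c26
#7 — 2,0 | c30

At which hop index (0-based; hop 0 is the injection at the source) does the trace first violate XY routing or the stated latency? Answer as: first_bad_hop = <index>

first_bad_hop = 2

  1: Δx=-1 Δy=+0 Δt=4 [ok]
  2: Δx=-1 Δy=+0 Δt=5 [BAD: Δcyc=5≠L]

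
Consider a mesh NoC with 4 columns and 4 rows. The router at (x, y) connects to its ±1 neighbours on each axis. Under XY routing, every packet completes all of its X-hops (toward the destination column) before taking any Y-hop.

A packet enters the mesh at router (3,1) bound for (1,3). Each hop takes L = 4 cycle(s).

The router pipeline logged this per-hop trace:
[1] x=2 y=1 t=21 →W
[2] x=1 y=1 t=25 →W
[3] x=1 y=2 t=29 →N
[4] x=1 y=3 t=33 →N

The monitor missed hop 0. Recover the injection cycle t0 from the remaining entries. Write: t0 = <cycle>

t0 = 17

At hop 1 the cycle is 21; in general cyc_k = t0 + kL.
Therefore t0 = 21 − L = 17.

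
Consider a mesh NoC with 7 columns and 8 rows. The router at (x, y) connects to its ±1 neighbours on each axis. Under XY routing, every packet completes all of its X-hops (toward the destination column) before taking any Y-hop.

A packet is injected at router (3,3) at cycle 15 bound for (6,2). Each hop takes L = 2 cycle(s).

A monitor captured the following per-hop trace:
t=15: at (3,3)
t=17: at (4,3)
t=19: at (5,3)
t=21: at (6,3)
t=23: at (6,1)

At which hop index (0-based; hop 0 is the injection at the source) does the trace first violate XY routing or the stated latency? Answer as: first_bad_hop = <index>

hop 1: step (+1,+0), +2 cyc — ok
hop 2: step (+1,+0), +2 cyc — ok
hop 3: step (+1,+0), +2 cyc — ok
hop 4: step (+0,-2), +2 cyc — BAD: non-unit step

first_bad_hop = 4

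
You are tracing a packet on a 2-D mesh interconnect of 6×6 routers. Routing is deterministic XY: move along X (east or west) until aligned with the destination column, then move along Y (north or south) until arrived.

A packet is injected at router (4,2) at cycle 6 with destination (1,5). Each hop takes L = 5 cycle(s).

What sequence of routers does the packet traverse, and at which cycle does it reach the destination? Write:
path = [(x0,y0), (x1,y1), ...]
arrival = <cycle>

  0. router=(4,2) cycle=6 (inject)
  1. router=(3,2) cycle=11 dir=W
  2. router=(2,2) cycle=16 dir=W
  3. router=(1,2) cycle=21 dir=W
  4. router=(1,3) cycle=26 dir=N
  5. router=(1,4) cycle=31 dir=N
  6. router=(1,5) cycle=36 dir=N

path = [(4,2), (3,2), (2,2), (1,2), (1,3), (1,4), (1,5)]
arrival = 36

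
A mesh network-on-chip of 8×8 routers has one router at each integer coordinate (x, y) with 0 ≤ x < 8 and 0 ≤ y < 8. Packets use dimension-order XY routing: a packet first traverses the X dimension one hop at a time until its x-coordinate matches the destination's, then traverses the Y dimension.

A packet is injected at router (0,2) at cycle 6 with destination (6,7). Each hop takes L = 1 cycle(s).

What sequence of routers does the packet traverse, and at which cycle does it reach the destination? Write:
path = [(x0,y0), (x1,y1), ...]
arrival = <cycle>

src (0,2)  cyc=6
E→(1,2)  cyc=7
E→(2,2)  cyc=8
E→(3,2)  cyc=9
E→(4,2)  cyc=10
E→(5,2)  cyc=11
E→(6,2)  cyc=12
N→(6,3)  cyc=13
N→(6,4)  cyc=14
N→(6,5)  cyc=15
N→(6,6)  cyc=16
N→(6,7)  cyc=17

path = [(0,2), (1,2), (2,2), (3,2), (4,2), (5,2), (6,2), (6,3), (6,4), (6,5), (6,6), (6,7)]
arrival = 17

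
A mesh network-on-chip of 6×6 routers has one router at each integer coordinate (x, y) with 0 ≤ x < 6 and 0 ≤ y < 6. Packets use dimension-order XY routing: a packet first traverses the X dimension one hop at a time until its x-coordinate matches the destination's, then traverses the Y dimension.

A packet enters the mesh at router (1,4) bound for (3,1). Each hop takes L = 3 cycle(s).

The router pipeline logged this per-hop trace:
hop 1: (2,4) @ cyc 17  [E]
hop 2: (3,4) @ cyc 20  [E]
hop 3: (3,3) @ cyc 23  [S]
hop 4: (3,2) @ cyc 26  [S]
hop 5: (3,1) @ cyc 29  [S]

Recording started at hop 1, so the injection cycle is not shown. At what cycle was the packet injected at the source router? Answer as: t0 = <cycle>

t0 = 14

At hop 1 the cycle is 17; in general cyc_k = t0 + kL.
t0 = cyc[1] − L = 17 − 3 = 14.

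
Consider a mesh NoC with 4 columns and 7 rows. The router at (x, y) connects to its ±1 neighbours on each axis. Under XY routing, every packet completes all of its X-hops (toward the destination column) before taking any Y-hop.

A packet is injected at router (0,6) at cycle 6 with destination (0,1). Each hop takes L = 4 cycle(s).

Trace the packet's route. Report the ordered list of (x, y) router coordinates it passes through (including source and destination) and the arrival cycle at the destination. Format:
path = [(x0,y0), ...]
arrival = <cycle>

#0 — 0,6 | c6
#1 — 0,5 | c10 | S
#2 — 0,4 | c14 | S
#3 — 0,3 | c18 | S
#4 — 0,2 | c22 | S
#5 — 0,1 | c26 | S

path = [(0,6), (0,5), (0,4), (0,3), (0,2), (0,1)]
arrival = 26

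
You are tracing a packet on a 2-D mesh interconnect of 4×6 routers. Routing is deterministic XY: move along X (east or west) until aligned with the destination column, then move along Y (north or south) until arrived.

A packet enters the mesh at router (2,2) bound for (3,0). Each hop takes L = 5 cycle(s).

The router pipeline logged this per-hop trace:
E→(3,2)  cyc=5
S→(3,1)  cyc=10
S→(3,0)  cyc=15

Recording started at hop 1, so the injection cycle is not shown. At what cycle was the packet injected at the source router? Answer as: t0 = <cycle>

t0 = 0

At hop 1 the cycle is 5; in general cyc_k = t0 + kL.
Therefore t0 = 5 − L = 0.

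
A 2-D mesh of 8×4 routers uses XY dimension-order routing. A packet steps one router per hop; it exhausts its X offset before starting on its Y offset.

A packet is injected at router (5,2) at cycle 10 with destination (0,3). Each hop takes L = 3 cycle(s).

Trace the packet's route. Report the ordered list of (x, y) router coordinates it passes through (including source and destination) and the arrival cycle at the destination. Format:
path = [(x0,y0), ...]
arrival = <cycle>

path = [(5,2), (4,2), (3,2), (2,2), (1,2), (0,2), (0,3)]
arrival = 28

t=10: at (5,2)
t=13: at (4,2) after W
t=16: at (3,2) after W
t=19: at (2,2) after W
t=22: at (1,2) after W
t=25: at (0,2) after W
t=28: at (0,3) after N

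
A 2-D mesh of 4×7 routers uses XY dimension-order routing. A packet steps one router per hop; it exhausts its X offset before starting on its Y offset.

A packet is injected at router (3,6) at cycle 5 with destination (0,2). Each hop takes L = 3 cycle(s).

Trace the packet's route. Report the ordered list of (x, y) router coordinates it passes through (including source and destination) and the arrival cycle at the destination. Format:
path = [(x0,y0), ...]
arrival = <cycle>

src (3,6)  cyc=5
W→(2,6)  cyc=8
W→(1,6)  cyc=11
W→(0,6)  cyc=14
S→(0,5)  cyc=17
S→(0,4)  cyc=20
S→(0,3)  cyc=23
S→(0,2)  cyc=26

path = [(3,6), (2,6), (1,6), (0,6), (0,5), (0,4), (0,3), (0,2)]
arrival = 26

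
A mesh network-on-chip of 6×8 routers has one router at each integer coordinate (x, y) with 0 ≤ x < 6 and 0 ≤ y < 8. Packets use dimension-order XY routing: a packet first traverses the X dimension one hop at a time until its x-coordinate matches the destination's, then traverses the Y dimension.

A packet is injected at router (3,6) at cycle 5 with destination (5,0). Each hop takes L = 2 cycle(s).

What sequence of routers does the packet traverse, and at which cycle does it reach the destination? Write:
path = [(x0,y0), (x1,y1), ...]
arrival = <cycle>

t=5: at (3,6)
t=7: at (4,6) after E
t=9: at (5,6) after E
t=11: at (5,5) after S
t=13: at (5,4) after S
t=15: at (5,3) after S
t=17: at (5,2) after S
t=19: at (5,1) after S
t=21: at (5,0) after S

path = [(3,6), (4,6), (5,6), (5,5), (5,4), (5,3), (5,2), (5,1), (5,0)]
arrival = 21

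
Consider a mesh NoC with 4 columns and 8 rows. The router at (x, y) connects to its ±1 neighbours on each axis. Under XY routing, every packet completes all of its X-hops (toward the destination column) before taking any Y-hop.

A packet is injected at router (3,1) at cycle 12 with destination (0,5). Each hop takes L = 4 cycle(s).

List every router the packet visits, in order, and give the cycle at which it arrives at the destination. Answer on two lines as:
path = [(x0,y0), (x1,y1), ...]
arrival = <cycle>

src (3,1)  cyc=12
W→(2,1)  cyc=16
W→(1,1)  cyc=20
W→(0,1)  cyc=24
N→(0,2)  cyc=28
N→(0,3)  cyc=32
N→(0,4)  cyc=36
N→(0,5)  cyc=40

path = [(3,1), (2,1), (1,1), (0,1), (0,2), (0,3), (0,4), (0,5)]
arrival = 40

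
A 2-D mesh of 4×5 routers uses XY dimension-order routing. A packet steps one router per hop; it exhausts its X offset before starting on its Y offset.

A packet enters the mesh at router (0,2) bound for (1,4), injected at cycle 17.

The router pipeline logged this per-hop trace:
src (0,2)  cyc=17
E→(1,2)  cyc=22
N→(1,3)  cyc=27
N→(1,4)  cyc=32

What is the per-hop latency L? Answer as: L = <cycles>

L = 5

Δcyc across hop 0→1: 22 − 17 = 5.
Per-hop latency L = Δcyc = 5.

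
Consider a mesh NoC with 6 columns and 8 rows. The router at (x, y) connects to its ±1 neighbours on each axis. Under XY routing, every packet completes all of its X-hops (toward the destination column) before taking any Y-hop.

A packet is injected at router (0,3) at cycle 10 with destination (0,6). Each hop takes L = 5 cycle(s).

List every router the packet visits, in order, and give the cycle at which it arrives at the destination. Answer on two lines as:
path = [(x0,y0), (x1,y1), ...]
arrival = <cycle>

path = [(0,3), (0,4), (0,5), (0,6)]
arrival = 25

#0 — 0,3 | c10
#1 — 0,4 | c15 | N
#2 — 0,5 | c20 | N
#3 — 0,6 | c25 | N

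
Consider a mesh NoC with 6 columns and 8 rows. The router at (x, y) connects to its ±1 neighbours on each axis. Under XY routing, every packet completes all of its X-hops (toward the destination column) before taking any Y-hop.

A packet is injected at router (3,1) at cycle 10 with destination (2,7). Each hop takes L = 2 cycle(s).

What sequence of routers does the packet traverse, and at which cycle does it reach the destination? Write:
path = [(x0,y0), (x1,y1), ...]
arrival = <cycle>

path = [(3,1), (2,1), (2,2), (2,3), (2,4), (2,5), (2,6), (2,7)]
arrival = 24

hop 0: (3,1) @ cyc 10
hop 1: (2,1) @ cyc 12  [W]
hop 2: (2,2) @ cyc 14  [N]
hop 3: (2,3) @ cyc 16  [N]
hop 4: (2,4) @ cyc 18  [N]
hop 5: (2,5) @ cyc 20  [N]
hop 6: (2,6) @ cyc 22  [N]
hop 7: (2,7) @ cyc 24  [N]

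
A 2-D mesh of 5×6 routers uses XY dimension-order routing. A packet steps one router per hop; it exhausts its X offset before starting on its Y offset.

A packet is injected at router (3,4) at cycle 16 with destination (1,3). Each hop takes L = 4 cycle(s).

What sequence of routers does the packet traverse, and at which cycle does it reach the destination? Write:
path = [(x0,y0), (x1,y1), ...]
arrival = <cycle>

[0] x=3 y=4 t=16
[1] x=2 y=4 t=20 →W
[2] x=1 y=4 t=24 →W
[3] x=1 y=3 t=28 →S

path = [(3,4), (2,4), (1,4), (1,3)]
arrival = 28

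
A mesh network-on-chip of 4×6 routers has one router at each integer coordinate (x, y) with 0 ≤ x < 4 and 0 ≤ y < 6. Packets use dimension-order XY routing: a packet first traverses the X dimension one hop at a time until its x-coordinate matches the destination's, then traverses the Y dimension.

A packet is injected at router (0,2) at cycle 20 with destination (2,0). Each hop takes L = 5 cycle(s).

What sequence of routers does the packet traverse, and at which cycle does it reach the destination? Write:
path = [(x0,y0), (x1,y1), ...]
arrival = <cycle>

src (0,2)  cyc=20
E→(1,2)  cyc=25
E→(2,2)  cyc=30
S→(2,1)  cyc=35
S→(2,0)  cyc=40

path = [(0,2), (1,2), (2,2), (2,1), (2,0)]
arrival = 40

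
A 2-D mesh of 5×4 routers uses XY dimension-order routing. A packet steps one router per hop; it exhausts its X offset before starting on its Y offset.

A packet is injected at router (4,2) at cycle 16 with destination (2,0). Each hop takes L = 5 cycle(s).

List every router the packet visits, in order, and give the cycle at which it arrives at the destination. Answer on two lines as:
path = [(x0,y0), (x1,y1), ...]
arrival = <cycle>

t=16: at (4,2)
t=21: at (3,2) after W
t=26: at (2,2) after W
t=31: at (2,1) after S
t=36: at (2,0) after S

path = [(4,2), (3,2), (2,2), (2,1), (2,0)]
arrival = 36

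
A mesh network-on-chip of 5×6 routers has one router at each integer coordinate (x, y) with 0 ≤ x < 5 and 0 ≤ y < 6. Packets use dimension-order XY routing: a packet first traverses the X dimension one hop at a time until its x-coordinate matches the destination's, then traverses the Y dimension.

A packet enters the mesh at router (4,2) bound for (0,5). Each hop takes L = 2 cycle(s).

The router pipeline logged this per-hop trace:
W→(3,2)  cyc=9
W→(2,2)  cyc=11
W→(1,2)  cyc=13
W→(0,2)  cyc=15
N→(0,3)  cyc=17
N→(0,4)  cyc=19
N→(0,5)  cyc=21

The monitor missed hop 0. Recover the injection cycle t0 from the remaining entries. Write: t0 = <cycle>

cyc[1] = 9 and cyc[k] = t0 + k·L for every k.
Subtract one hop: t0 = 9 − 2 = 7.

t0 = 7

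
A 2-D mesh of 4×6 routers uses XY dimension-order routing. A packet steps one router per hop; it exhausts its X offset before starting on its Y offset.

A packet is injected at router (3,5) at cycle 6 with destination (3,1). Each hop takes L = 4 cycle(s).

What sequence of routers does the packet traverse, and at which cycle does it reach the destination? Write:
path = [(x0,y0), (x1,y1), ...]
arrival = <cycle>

path = [(3,5), (3,4), (3,3), (3,2), (3,1)]
arrival = 22

  0. router=(3,5) cycle=6 (inject)
  1. router=(3,4) cycle=10 dir=S
  2. router=(3,3) cycle=14 dir=S
  3. router=(3,2) cycle=18 dir=S
  4. router=(3,1) cycle=22 dir=S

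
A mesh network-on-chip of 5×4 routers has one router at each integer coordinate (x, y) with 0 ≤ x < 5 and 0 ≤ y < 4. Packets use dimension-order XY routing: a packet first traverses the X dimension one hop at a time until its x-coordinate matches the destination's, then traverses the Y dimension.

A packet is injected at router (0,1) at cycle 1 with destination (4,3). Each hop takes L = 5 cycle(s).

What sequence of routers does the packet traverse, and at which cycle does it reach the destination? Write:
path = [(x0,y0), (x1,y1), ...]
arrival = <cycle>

path = [(0,1), (1,1), (2,1), (3,1), (4,1), (4,2), (4,3)]
arrival = 31

src (0,1)  cyc=1
E→(1,1)  cyc=6
E→(2,1)  cyc=11
E→(3,1)  cyc=16
E→(4,1)  cyc=21
N→(4,2)  cyc=26
N→(4,3)  cyc=31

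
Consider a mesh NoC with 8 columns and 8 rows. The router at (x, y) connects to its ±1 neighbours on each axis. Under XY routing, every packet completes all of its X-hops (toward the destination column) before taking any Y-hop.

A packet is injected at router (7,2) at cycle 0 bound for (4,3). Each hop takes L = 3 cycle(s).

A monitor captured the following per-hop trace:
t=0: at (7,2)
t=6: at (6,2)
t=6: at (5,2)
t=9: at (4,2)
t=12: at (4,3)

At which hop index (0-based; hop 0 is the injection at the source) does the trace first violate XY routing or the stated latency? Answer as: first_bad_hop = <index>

[1] (-1,+0) / 6c ⇒ BAD: Δcyc=6≠L

first_bad_hop = 1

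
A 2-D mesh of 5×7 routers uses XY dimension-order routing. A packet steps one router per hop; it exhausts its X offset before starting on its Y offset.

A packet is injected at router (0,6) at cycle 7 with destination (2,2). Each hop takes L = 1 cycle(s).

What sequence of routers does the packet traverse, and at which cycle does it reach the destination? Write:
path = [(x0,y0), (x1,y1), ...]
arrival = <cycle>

src (0,6)  cyc=7
E→(1,6)  cyc=8
E→(2,6)  cyc=9
S→(2,5)  cyc=10
S→(2,4)  cyc=11
S→(2,3)  cyc=12
S→(2,2)  cyc=13

path = [(0,6), (1,6), (2,6), (2,5), (2,4), (2,3), (2,2)]
arrival = 13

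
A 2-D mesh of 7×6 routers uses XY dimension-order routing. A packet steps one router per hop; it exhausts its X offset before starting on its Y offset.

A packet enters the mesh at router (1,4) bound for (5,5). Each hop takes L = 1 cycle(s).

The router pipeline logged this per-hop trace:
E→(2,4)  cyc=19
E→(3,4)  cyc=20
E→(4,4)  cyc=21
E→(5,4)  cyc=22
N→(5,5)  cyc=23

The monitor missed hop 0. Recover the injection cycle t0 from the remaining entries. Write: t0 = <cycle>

At hop 1 the cycle is 19; in general cyc_k = t0 + kL.
t0 = cyc[1] − L = 19 − 1 = 18.

t0 = 18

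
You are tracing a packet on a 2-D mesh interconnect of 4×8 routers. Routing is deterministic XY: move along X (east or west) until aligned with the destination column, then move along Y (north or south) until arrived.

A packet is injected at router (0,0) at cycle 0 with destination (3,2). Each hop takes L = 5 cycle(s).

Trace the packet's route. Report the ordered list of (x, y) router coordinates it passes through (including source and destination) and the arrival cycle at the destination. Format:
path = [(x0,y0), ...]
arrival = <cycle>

path = [(0,0), (1,0), (2,0), (3,0), (3,1), (3,2)]
arrival = 25

  0. router=(0,0) cycle=0 (inject)
  1. router=(1,0) cycle=5 dir=E
  2. router=(2,0) cycle=10 dir=E
  3. router=(3,0) cycle=15 dir=E
  4. router=(3,1) cycle=20 dir=N
  5. router=(3,2) cycle=25 dir=N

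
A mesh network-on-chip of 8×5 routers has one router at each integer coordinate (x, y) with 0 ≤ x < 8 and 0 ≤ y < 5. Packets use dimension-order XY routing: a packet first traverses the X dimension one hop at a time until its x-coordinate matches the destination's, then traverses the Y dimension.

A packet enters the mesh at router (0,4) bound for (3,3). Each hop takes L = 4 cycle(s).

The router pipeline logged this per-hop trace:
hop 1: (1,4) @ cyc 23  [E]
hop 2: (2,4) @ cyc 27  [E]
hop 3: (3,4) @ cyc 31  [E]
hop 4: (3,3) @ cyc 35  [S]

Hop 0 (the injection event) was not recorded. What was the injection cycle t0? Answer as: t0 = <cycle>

At hop 1 the cycle is 23; in general cyc_k = t0 + kL.
t0 = cyc[1] − L = 23 − 4 = 19.

t0 = 19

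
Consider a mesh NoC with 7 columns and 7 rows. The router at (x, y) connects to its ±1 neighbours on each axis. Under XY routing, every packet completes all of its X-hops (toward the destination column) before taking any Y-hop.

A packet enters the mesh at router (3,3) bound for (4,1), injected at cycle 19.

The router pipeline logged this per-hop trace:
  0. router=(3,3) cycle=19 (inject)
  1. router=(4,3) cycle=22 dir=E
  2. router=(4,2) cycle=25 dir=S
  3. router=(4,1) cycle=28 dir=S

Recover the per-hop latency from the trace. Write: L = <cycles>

L = 3

cyc[1] − cyc[0] = 22 − 19 = 3.
Per-hop latency L = Δcyc = 3.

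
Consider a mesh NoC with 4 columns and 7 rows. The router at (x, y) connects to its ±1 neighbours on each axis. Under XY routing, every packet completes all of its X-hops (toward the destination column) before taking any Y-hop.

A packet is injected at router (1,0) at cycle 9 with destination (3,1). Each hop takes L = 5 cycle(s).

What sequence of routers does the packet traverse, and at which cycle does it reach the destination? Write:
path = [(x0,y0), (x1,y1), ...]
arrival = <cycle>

[0] x=1 y=0 t=9
[1] x=2 y=0 t=14 →E
[2] x=3 y=0 t=19 →E
[3] x=3 y=1 t=24 →N

path = [(1,0), (2,0), (3,0), (3,1)]
arrival = 24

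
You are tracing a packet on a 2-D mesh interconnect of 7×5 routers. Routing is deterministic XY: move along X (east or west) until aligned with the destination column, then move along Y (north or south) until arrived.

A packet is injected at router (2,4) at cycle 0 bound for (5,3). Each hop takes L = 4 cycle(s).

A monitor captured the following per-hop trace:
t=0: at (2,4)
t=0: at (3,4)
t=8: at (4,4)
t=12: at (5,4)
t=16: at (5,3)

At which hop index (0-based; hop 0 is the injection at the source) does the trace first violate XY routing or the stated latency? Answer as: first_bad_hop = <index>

hop 1: step (+1,+0), +0 cyc — BAD: Δcyc=0≠L

first_bad_hop = 1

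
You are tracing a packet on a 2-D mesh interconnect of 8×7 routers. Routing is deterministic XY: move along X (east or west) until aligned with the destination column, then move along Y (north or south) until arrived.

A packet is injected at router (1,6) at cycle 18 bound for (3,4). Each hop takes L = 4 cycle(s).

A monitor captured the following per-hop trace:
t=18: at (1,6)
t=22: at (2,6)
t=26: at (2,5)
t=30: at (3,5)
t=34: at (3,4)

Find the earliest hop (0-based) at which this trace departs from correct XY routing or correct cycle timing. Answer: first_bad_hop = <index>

hop 1: step (+1,+0), +4 cyc — ok
hop 2: step (+0,-1), +4 cyc — BAD: Y-move but x=2≠3

first_bad_hop = 2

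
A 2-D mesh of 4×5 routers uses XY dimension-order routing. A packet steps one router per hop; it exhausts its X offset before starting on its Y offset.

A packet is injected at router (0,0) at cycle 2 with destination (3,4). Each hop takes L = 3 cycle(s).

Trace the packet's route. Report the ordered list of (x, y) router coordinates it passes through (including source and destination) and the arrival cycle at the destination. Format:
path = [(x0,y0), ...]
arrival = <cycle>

t=2: at (0,0)
t=5: at (1,0) after E
t=8: at (2,0) after E
t=11: at (3,0) after E
t=14: at (3,1) after N
t=17: at (3,2) after N
t=20: at (3,3) after N
t=23: at (3,4) after N

path = [(0,0), (1,0), (2,0), (3,0), (3,1), (3,2), (3,3), (3,4)]
arrival = 23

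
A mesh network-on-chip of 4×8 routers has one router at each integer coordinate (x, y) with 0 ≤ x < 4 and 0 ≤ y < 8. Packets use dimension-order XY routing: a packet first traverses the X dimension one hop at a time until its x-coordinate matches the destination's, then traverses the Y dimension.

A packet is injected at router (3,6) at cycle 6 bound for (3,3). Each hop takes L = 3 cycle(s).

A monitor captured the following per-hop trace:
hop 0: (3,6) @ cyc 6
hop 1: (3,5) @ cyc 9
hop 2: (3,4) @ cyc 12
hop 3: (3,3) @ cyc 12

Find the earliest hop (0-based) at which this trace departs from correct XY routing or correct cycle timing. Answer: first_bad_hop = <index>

first_bad_hop = 3

check 1→ d=(0,-1) cyc+3: ok
check 2→ d=(0,-1) cyc+3: ok
check 3→ d=(0,-1) cyc+0: BAD: Δcyc=0≠L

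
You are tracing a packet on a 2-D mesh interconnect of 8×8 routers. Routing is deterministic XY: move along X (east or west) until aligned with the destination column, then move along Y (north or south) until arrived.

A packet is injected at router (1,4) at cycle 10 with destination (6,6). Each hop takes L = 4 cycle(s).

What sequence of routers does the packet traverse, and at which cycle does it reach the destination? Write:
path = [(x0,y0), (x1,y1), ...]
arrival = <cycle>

[0] x=1 y=4 t=10
[1] x=2 y=4 t=14 →E
[2] x=3 y=4 t=18 →E
[3] x=4 y=4 t=22 →E
[4] x=5 y=4 t=26 →E
[5] x=6 y=4 t=30 →E
[6] x=6 y=5 t=34 →N
[7] x=6 y=6 t=38 →N

path = [(1,4), (2,4), (3,4), (4,4), (5,4), (6,4), (6,5), (6,6)]
arrival = 38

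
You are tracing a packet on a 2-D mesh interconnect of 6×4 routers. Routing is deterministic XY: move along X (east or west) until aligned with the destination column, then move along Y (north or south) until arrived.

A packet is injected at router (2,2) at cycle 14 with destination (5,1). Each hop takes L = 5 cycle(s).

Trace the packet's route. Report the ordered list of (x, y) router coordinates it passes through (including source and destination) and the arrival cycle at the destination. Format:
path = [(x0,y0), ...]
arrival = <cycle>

src (2,2)  cyc=14
E→(3,2)  cyc=19
E→(4,2)  cyc=24
E→(5,2)  cyc=29
S→(5,1)  cyc=34

path = [(2,2), (3,2), (4,2), (5,2), (5,1)]
arrival = 34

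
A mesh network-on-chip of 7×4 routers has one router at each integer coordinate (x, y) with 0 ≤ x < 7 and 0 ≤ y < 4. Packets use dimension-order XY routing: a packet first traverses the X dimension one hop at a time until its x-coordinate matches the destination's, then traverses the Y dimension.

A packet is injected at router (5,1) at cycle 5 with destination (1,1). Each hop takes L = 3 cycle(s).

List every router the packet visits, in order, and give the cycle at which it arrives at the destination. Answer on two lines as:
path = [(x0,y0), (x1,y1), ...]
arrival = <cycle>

path = [(5,1), (4,1), (3,1), (2,1), (1,1)]
arrival = 17

t=5: at (5,1)
t=8: at (4,1) after W
t=11: at (3,1) after W
t=14: at (2,1) after W
t=17: at (1,1) after W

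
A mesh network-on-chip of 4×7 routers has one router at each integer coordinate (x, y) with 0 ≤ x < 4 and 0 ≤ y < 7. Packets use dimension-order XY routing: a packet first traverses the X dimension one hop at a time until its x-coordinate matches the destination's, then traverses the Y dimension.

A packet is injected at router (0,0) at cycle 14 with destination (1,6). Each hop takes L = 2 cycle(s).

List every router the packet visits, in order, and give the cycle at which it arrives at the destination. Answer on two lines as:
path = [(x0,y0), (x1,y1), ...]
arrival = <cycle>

src (0,0)  cyc=14
E→(1,0)  cyc=16
N→(1,1)  cyc=18
N→(1,2)  cyc=20
N→(1,3)  cyc=22
N→(1,4)  cyc=24
N→(1,5)  cyc=26
N→(1,6)  cyc=28

path = [(0,0), (1,0), (1,1), (1,2), (1,3), (1,4), (1,5), (1,6)]
arrival = 28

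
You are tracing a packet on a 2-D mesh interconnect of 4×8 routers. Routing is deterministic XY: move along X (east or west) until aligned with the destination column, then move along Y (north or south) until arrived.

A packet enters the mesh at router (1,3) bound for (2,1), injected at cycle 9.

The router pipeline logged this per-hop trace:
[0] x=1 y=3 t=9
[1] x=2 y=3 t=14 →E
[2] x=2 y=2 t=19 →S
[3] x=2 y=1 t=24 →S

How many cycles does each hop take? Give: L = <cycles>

L = 5

From hop 0 (9) to hop 1 (14): +5 cycles.
One hop costs L cycles, so L = 5.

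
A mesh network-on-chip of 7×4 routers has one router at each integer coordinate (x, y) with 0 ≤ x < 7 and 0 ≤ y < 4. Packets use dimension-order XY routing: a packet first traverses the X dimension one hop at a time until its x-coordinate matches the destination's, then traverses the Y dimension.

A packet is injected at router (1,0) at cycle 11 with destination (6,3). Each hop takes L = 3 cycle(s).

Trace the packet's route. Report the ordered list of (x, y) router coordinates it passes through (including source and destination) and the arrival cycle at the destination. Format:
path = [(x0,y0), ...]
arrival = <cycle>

#0 — 1,0 | c11
#1 — 2,0 | c14 | E
#2 — 3,0 | c17 | E
#3 — 4,0 | c20 | E
#4 — 5,0 | c23 | E
#5 — 6,0 | c26 | E
#6 — 6,1 | c29 | N
#7 — 6,2 | c32 | N
#8 — 6,3 | c35 | N

path = [(1,0), (2,0), (3,0), (4,0), (5,0), (6,0), (6,1), (6,2), (6,3)]
arrival = 35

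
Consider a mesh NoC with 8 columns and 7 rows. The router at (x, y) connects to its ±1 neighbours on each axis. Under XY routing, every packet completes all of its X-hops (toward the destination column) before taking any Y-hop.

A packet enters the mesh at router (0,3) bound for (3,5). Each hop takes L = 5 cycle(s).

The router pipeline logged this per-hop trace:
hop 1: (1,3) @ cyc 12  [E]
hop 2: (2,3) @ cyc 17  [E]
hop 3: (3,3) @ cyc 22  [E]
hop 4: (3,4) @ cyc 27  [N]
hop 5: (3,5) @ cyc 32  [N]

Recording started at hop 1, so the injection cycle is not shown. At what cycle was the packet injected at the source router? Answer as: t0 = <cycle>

Hop 1 reached at cycle 12; hop k is at t0 + k·L.
Subtract one hop: t0 = 12 − 5 = 7.

t0 = 7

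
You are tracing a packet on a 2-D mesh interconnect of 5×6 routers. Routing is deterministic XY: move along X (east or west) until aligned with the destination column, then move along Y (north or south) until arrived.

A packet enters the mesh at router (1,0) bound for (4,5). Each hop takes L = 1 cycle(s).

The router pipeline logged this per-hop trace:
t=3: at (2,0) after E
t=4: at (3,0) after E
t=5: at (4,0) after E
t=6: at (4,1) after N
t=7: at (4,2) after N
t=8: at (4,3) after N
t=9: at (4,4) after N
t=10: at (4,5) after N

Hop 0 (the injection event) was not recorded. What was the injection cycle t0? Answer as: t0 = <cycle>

t0 = 2

At hop 1 the cycle is 3; in general cyc_k = t0 + kL.
Subtract one hop: t0 = 3 − 1 = 2.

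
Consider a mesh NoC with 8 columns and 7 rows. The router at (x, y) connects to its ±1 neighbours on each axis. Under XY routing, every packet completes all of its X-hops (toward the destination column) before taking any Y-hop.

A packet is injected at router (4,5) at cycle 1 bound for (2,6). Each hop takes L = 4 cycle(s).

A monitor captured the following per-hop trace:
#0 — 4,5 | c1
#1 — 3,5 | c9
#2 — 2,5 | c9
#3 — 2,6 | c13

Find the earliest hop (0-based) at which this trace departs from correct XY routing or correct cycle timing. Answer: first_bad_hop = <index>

first_bad_hop = 1

[1] (-1,+0) / 8c ⇒ BAD: Δcyc=8≠L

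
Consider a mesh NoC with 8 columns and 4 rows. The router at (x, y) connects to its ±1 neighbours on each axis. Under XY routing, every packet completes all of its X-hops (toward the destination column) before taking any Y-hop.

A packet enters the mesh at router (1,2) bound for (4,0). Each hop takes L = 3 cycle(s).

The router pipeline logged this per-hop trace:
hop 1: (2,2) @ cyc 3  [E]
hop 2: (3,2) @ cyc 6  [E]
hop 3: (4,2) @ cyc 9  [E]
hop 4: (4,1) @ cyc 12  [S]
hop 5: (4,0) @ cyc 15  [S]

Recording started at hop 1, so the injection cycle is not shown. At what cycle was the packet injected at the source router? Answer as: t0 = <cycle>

Hop 1 reached at cycle 3; hop k is at t0 + k·L.
Subtract one hop: t0 = 3 − 3 = 0.

t0 = 0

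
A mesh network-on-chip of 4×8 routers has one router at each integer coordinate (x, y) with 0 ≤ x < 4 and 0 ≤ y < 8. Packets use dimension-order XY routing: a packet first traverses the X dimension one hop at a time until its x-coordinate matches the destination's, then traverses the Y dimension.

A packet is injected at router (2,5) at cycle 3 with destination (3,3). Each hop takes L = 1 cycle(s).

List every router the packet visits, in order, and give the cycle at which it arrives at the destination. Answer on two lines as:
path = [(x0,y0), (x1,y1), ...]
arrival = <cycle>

path = [(2,5), (3,5), (3,4), (3,3)]
arrival = 6

hop 0: (2,5) @ cyc 3
hop 1: (3,5) @ cyc 4  [E]
hop 2: (3,4) @ cyc 5  [S]
hop 3: (3,3) @ cyc 6  [S]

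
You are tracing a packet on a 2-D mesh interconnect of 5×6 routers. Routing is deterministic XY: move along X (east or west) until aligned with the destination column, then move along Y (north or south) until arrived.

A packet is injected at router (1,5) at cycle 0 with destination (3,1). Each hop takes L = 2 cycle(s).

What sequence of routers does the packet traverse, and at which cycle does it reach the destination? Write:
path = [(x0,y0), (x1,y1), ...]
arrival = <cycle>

[0] x=1 y=5 t=0
[1] x=2 y=5 t=2 →E
[2] x=3 y=5 t=4 →E
[3] x=3 y=4 t=6 →S
[4] x=3 y=3 t=8 →S
[5] x=3 y=2 t=10 →S
[6] x=3 y=1 t=12 →S

path = [(1,5), (2,5), (3,5), (3,4), (3,3), (3,2), (3,1)]
arrival = 12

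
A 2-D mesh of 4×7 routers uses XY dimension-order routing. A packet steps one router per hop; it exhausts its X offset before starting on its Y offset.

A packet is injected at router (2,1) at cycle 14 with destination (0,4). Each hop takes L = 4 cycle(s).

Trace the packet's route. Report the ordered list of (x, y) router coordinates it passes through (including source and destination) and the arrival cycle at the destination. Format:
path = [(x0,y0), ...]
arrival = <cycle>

path = [(2,1), (1,1), (0,1), (0,2), (0,3), (0,4)]
arrival = 34

  0. router=(2,1) cycle=14 (inject)
  1. router=(1,1) cycle=18 dir=W
  2. router=(0,1) cycle=22 dir=W
  3. router=(0,2) cycle=26 dir=N
  4. router=(0,3) cycle=30 dir=N
  5. router=(0,4) cycle=34 dir=N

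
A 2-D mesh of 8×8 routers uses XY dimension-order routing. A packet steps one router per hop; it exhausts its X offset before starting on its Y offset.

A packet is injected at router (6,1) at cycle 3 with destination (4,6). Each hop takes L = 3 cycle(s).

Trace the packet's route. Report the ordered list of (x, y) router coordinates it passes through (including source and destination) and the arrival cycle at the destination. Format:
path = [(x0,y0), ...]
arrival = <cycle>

path = [(6,1), (5,1), (4,1), (4,2), (4,3), (4,4), (4,5), (4,6)]
arrival = 24

  0. router=(6,1) cycle=3 (inject)
  1. router=(5,1) cycle=6 dir=W
  2. router=(4,1) cycle=9 dir=W
  3. router=(4,2) cycle=12 dir=N
  4. router=(4,3) cycle=15 dir=N
  5. router=(4,4) cycle=18 dir=N
  6. router=(4,5) cycle=21 dir=N
  7. router=(4,6) cycle=24 dir=N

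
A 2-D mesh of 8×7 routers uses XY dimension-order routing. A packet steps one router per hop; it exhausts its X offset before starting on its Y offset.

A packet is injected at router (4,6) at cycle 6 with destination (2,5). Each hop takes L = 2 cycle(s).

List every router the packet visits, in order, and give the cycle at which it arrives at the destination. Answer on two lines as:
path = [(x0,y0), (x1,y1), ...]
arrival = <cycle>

t=6: at (4,6)
t=8: at (3,6) after W
t=10: at (2,6) after W
t=12: at (2,5) after S

path = [(4,6), (3,6), (2,6), (2,5)]
arrival = 12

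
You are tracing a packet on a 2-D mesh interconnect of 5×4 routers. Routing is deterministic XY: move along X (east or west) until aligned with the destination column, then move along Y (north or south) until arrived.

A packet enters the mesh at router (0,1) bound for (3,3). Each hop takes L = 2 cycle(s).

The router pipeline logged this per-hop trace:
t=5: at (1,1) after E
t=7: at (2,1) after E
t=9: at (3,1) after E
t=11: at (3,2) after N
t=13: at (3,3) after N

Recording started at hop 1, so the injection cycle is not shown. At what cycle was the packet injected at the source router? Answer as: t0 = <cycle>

At hop 1 the cycle is 5; in general cyc_k = t0 + kL.
Therefore t0 = 5 − L = 3.

t0 = 3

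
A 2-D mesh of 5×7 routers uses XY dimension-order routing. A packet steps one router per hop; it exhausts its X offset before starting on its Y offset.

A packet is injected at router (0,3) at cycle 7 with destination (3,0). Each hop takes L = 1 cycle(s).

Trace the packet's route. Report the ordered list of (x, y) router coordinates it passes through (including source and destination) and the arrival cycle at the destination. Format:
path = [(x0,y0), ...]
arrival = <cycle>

path = [(0,3), (1,3), (2,3), (3,3), (3,2), (3,1), (3,0)]
arrival = 13

t=7: at (0,3)
t=8: at (1,3) after E
t=9: at (2,3) after E
t=10: at (3,3) after E
t=11: at (3,2) after S
t=12: at (3,1) after S
t=13: at (3,0) after S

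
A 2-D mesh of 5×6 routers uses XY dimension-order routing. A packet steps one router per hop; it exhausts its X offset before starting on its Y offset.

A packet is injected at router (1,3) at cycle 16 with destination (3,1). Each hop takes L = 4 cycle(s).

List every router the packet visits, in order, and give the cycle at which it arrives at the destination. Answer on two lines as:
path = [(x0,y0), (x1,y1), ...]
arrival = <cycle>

path = [(1,3), (2,3), (3,3), (3,2), (3,1)]
arrival = 32

t=16: at (1,3)
t=20: at (2,3) after E
t=24: at (3,3) after E
t=28: at (3,2) after S
t=32: at (3,1) after S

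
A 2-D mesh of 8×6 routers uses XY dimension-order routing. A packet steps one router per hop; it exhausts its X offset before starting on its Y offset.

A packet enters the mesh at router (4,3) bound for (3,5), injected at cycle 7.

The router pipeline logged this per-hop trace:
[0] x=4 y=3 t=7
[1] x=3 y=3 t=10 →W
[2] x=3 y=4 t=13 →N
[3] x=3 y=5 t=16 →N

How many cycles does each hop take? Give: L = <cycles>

L = 3

From hop 0 (7) to hop 1 (10): +3 cycles.
Each hop adds L, hence L = 3.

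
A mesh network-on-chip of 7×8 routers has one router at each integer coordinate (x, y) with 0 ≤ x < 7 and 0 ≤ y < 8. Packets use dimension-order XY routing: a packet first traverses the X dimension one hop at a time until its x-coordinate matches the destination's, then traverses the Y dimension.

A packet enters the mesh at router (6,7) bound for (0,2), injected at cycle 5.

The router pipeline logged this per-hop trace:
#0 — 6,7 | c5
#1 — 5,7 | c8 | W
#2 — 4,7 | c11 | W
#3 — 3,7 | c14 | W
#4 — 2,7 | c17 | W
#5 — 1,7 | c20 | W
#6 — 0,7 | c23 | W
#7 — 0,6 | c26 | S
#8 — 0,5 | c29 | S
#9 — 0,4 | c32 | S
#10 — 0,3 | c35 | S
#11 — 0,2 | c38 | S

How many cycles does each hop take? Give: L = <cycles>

L = 3

From hop 0 (5) to hop 1 (8): +3 cycles.
That increment is L by definition: L = 3.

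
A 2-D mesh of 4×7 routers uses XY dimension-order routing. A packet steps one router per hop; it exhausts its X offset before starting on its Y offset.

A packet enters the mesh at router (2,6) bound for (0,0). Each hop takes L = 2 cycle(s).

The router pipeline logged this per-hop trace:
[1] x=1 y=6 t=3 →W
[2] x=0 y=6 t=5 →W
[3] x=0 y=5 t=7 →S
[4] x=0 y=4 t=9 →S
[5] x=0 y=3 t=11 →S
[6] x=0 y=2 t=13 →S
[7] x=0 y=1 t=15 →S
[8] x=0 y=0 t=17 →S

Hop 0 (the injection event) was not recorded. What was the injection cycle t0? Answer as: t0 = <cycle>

The first recorded entry is hop 1 at cycle 3.
Subtract one hop: t0 = 3 − 2 = 1.

t0 = 1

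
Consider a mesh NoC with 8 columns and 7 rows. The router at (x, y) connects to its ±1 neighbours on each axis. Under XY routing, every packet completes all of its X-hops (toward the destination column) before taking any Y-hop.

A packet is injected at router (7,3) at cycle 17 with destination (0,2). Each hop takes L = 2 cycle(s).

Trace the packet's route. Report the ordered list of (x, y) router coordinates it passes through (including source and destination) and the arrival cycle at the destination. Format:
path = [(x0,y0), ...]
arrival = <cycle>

src (7,3)  cyc=17
W→(6,3)  cyc=19
W→(5,3)  cyc=21
W→(4,3)  cyc=23
W→(3,3)  cyc=25
W→(2,3)  cyc=27
W→(1,3)  cyc=29
W→(0,3)  cyc=31
S→(0,2)  cyc=33

path = [(7,3), (6,3), (5,3), (4,3), (3,3), (2,3), (1,3), (0,3), (0,2)]
arrival = 33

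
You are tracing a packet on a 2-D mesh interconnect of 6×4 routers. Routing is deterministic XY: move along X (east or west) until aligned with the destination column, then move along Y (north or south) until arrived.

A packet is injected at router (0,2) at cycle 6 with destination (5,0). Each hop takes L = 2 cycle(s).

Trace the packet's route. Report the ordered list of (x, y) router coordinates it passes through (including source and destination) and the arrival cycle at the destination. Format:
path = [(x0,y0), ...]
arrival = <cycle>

src (0,2)  cyc=6
E→(1,2)  cyc=8
E→(2,2)  cyc=10
E→(3,2)  cyc=12
E→(4,2)  cyc=14
E→(5,2)  cyc=16
S→(5,1)  cyc=18
S→(5,0)  cyc=20

path = [(0,2), (1,2), (2,2), (3,2), (4,2), (5,2), (5,1), (5,0)]
arrival = 20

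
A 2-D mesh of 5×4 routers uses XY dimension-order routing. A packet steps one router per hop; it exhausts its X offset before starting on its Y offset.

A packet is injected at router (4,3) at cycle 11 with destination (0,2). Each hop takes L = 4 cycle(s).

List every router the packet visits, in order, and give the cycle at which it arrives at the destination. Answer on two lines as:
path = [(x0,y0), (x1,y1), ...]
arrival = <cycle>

path = [(4,3), (3,3), (2,3), (1,3), (0,3), (0,2)]
arrival = 31

src (4,3)  cyc=11
W→(3,3)  cyc=15
W→(2,3)  cyc=19
W→(1,3)  cyc=23
W→(0,3)  cyc=27
S→(0,2)  cyc=31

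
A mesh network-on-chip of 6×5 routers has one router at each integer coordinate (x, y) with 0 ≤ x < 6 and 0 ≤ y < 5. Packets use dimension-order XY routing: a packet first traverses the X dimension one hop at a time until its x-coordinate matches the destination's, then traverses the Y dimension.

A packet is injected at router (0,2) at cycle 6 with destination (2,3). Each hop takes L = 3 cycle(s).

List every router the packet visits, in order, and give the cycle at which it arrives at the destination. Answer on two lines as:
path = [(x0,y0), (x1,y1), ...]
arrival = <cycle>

  0. router=(0,2) cycle=6 (inject)
  1. router=(1,2) cycle=9 dir=E
  2. router=(2,2) cycle=12 dir=E
  3. router=(2,3) cycle=15 dir=N

path = [(0,2), (1,2), (2,2), (2,3)]
arrival = 15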